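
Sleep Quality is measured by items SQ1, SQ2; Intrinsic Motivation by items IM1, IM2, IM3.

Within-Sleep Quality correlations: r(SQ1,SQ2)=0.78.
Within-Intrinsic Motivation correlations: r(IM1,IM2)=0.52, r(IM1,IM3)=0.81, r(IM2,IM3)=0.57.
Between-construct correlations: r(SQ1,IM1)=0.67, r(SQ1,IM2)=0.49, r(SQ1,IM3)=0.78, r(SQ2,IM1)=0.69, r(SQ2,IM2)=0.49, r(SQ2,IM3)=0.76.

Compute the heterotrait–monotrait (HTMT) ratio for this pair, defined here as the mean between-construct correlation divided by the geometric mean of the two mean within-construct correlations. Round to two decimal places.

0.92

Mean heterotrait r = 3.88/6 = 0.6467.
Mean within-SQ = 0.78/1 = 0.7800; mean within-IM = 1.90/3 = 0.6333.
Geometric mean = √(0.7800 × 0.6333) = 0.7028.
HTMT = 0.6467 / 0.7028 = 0.92.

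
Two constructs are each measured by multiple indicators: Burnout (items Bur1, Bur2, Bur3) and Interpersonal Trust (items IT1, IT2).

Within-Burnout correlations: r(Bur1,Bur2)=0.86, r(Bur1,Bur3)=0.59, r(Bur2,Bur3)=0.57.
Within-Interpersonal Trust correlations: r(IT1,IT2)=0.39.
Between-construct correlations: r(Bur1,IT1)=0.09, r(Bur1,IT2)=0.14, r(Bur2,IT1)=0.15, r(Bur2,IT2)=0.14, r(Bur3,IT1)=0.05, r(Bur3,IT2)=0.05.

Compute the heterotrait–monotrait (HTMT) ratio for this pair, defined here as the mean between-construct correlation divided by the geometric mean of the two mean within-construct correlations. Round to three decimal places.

0.202

Mean between = 0.62/6 = 0.1033.
Mean within-Bur = 2.02/3 = 0.6733; mean within-IT = 0.39/1 = 0.3900.
Geometric mean = √(0.6733 × 0.3900) = 0.5124.
HTMT = 0.1033 / 0.5124 = 0.202.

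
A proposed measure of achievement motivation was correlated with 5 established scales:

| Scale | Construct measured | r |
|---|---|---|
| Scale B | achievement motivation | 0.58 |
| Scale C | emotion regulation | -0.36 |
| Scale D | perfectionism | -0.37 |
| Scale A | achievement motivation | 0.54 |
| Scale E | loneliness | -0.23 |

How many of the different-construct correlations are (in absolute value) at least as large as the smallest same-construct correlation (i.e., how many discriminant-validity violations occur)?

Convergent (same construct = achievement motivation): Scale B, Scale A.
Smallest convergent = 0.54. Discriminant |r|: 0.36, 0.37, 0.23; count ≥ 0.54 → 0.

0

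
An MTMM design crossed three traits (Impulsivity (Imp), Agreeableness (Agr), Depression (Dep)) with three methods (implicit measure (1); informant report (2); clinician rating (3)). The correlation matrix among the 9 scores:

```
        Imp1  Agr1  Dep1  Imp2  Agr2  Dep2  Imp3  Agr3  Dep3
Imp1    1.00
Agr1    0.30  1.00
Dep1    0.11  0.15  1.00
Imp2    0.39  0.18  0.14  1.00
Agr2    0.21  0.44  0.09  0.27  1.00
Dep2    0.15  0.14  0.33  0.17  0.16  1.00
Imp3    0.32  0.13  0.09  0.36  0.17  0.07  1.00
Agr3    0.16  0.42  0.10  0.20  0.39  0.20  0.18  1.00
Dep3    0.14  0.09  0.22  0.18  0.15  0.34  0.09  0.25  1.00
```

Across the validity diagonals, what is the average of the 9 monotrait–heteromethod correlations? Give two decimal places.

Convergent values: 0.39, 0.32, 0.36, 0.44, 0.42, 0.39, 0.33, 0.22, 0.34; mean = 3.21/9 = 0.36.

0.36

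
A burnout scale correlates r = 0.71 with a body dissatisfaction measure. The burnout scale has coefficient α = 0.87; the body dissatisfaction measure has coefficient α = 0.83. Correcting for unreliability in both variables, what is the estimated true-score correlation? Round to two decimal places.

0.84

r_true = r_obs / √(r_xx · r_yy) = 0.71 / √(0.87 × 0.83) = 0.71 / √0.7221 = 0.71 / 0.8498 ≈ 0.84.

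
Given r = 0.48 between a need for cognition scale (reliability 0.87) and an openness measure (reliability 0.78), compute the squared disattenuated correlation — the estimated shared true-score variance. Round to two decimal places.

Disattenuated r = 0.48 / √(0.87 × 0.78) = 0.48 / 0.8238 = 0.5827.
Shared true-score variance = 0.5827² = 0.3395 ≈ 0.34.

0.34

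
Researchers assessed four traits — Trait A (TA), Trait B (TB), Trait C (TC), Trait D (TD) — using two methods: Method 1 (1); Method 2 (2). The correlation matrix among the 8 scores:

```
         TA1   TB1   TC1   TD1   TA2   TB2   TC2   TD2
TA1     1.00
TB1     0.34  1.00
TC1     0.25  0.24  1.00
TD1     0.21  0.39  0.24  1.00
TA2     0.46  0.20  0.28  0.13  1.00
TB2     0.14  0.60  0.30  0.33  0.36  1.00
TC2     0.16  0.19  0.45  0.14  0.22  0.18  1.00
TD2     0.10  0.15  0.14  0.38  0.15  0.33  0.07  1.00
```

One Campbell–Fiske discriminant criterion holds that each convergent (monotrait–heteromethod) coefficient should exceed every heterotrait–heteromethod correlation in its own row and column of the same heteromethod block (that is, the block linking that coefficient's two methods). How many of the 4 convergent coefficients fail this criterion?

Convergent coefficients and their comparison sets:
TA (methods 1·2): 0.46 vs {0.14, 0.20, 0.16, 0.28, 0.10, 0.13} → pass.
TB (methods 1·2): 0.60 vs {0.20, 0.14, 0.19, 0.30, 0.15, 0.33} → pass.
TC (methods 1·2): 0.45 vs {0.28, 0.16, 0.30, 0.19, 0.14, 0.14} → pass.
TD (methods 1·2): 0.38 vs {0.13, 0.10, 0.33, 0.15, 0.14, 0.14} → pass.
0 of 4 fail.

0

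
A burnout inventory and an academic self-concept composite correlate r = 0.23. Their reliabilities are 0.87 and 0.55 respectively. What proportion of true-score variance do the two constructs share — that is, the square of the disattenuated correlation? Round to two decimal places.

0.11

Disattenuated r = 0.23 / √(0.87 × 0.55) = 0.23 / 0.6917 = 0.3325.
Shared true-score variance = 0.3325² = 0.1106 ≈ 0.11.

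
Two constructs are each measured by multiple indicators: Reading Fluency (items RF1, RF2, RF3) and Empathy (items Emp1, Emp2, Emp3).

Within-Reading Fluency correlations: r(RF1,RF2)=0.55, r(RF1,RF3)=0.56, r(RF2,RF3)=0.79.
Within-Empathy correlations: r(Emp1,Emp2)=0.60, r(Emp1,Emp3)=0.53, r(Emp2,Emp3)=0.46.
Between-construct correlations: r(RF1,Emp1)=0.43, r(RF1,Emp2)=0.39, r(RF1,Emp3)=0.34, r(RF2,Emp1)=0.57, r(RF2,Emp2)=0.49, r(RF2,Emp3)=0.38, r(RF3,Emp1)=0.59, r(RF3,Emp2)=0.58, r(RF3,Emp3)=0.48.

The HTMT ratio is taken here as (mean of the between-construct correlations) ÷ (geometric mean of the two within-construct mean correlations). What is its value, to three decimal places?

Mean between = 4.25/9 = 0.4722.
Mean within-RF = 1.90/3 = 0.6333; mean within-Emp = 1.59/3 = 0.5300.
Geometric mean = √(0.6333 × 0.5300) = 0.5794.
HTMT = 0.4722 / 0.5794 = 0.815.

0.815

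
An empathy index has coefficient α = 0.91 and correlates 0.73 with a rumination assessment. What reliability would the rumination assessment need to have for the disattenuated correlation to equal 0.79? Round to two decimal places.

r_true = r_obs / √(r_xx · r_yy) ⇒ 0.79 = 0.73 / √(0.91 · r_yy).
√(0.91 · r_yy) = 0.73 / 0.79 = 0.9241; 0.91 · r_yy = 0.8540; r_yy = 0.8540 / 0.91 ≈ 0.94.

0.94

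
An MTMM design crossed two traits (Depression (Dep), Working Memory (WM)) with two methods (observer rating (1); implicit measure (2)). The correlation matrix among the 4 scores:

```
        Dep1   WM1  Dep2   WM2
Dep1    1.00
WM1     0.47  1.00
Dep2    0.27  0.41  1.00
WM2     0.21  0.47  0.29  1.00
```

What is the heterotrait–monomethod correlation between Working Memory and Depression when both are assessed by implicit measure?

0.29

Different traits, same method: r(WM2, Dep2) = 0.29.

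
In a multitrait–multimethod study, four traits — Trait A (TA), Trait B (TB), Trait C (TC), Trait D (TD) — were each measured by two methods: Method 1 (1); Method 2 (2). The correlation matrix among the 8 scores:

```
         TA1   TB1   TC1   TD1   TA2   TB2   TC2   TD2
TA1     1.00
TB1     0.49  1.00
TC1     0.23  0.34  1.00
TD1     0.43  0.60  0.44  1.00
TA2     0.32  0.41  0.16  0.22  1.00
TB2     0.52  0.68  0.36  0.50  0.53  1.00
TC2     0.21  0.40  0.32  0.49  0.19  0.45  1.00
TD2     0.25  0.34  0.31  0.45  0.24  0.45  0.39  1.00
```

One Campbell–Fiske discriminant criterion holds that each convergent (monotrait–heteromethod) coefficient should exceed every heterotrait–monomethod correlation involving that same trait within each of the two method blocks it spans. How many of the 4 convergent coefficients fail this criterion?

Each convergent coefficient versus the relevant comparison correlations:
TA (methods 1·2): 0.32 vs {0.49, 0.53, 0.23, 0.19, 0.43, 0.24} → fail.
TB (methods 1·2): 0.68 vs {0.49, 0.53, 0.34, 0.45, 0.60, 0.45} → pass.
TC (methods 1·2): 0.32 vs {0.23, 0.19, 0.34, 0.45, 0.44, 0.39} → fail.
TD (methods 1·2): 0.45 vs {0.43, 0.24, 0.60, 0.45, 0.44, 0.39} → fail.
3 of 4 fail.

3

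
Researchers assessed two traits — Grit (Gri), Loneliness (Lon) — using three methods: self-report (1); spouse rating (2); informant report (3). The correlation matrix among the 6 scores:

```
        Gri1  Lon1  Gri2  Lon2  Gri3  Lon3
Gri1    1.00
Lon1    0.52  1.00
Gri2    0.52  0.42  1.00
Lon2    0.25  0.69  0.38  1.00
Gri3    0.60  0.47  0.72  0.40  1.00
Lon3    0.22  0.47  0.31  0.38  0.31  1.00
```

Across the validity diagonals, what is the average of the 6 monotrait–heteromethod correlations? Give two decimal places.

0.56

Convergent values: 0.52, 0.60, 0.72, 0.69, 0.47, 0.38; mean = 3.38/6 = 0.56.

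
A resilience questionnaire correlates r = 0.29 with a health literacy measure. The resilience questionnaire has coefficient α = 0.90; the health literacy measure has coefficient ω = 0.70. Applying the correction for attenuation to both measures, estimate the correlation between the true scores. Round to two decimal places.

r_true = r_obs / √(r_xx · r_yy) = 0.29 / √(0.90 × 0.70) = 0.29 / √0.6300 = 0.29 / 0.7937 ≈ 0.37.

0.37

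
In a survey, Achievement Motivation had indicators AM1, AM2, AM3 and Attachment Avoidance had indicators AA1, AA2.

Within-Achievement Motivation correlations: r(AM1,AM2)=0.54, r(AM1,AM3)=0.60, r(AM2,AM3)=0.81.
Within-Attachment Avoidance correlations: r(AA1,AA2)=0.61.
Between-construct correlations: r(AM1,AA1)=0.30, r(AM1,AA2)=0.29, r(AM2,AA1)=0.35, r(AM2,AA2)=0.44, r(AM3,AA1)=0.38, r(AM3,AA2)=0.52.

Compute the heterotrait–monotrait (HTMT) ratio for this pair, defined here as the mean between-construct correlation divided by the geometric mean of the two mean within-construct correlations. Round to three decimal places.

0.603

Mean between = 2.28/6 = 0.3800.
Mean within-AM = 1.95/3 = 0.6500; mean within-AA = 0.61/1 = 0.6100.
Geometric mean = √(0.6500 × 0.6100) = 0.6297.
HTMT = 0.3800 / 0.6297 = 0.603.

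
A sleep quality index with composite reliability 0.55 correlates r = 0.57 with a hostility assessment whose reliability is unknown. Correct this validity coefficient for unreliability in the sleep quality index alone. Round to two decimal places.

Single correction: r_c = r_obs / √r_xx = 0.57 / √0.55 = 0.57 / 0.7416 ≈ 0.77.

0.77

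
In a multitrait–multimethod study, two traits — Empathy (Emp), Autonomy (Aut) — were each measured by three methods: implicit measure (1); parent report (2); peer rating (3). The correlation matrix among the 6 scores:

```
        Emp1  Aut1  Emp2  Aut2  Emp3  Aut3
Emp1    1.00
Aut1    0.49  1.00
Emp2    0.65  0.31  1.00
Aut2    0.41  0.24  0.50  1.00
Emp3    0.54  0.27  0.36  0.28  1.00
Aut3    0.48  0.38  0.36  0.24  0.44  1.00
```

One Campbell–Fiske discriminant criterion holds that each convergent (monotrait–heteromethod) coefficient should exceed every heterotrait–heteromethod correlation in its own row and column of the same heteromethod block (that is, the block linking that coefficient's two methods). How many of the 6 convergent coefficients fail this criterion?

4

Convergent coefficients and their comparison sets:
Emp (methods 1·2): 0.65 vs {0.41, 0.31} → pass.
Emp (methods 1·3): 0.54 vs {0.48, 0.27} → pass.
Emp (methods 2·3): 0.36 vs {0.36, 0.28} → fail.
Aut (methods 1·2): 0.24 vs {0.31, 0.41} → fail.
Aut (methods 1·3): 0.38 vs {0.27, 0.48} → fail.
Aut (methods 2·3): 0.24 vs {0.28, 0.36} → fail.
4 of 6 fail.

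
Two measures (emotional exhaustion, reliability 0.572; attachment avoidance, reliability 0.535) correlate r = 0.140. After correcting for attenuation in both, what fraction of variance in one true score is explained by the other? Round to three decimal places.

0.064

Disattenuated r = 0.140 / √(0.572 × 0.535) = 0.140 / 0.5532 = 0.2531.
Shared true-score variance = 0.2531² = 0.0641 ≈ 0.064.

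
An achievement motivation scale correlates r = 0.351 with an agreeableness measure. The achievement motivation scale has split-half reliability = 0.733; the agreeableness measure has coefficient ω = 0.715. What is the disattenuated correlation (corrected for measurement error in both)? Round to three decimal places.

r_true = r_obs / √(r_xx · r_yy) = 0.351 / √(0.733 × 0.715) = 0.351 / √0.524095 = 0.351 / 0.7239 ≈ 0.485.

0.485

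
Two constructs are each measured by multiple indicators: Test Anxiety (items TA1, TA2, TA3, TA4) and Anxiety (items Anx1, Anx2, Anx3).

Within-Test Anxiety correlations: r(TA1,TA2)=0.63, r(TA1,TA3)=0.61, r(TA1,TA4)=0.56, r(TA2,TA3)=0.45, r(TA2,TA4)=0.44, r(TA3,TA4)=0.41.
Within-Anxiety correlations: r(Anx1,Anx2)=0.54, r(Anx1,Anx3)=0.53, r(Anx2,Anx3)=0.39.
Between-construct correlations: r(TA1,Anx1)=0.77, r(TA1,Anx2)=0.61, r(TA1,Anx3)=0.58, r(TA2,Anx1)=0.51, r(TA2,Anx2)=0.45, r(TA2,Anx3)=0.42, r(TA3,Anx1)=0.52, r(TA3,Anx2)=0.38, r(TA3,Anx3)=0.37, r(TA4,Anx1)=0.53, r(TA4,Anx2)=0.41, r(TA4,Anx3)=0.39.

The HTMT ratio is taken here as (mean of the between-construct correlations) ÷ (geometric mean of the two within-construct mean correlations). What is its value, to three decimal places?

0.987

Mean between = 5.94/12 = 0.4950.
Mean within-TA = 3.10/6 = 0.5167; mean within-Anx = 1.46/3 = 0.4867.
Geometric mean = √(0.5167 × 0.4867) = 0.5015.
HTMT = 0.4950 / 0.5015 = 0.987.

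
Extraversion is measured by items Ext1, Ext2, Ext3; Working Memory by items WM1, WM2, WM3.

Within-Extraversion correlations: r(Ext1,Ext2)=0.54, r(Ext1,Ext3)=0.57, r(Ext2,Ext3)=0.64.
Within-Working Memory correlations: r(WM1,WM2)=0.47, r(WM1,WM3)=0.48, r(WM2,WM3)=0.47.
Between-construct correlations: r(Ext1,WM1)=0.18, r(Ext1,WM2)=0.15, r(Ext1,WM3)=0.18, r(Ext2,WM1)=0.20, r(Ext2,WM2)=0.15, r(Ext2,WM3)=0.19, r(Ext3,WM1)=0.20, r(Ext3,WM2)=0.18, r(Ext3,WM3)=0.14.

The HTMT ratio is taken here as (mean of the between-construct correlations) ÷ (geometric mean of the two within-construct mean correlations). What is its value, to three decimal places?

0.332

Mean between = 1.57/9 = 0.1744.
Mean within-Ext = 1.75/3 = 0.5833; mean within-WM = 1.42/3 = 0.4733.
Geometric mean = √(0.5833 × 0.4733) = 0.5254.
HTMT = 0.1744 / 0.5254 = 0.332.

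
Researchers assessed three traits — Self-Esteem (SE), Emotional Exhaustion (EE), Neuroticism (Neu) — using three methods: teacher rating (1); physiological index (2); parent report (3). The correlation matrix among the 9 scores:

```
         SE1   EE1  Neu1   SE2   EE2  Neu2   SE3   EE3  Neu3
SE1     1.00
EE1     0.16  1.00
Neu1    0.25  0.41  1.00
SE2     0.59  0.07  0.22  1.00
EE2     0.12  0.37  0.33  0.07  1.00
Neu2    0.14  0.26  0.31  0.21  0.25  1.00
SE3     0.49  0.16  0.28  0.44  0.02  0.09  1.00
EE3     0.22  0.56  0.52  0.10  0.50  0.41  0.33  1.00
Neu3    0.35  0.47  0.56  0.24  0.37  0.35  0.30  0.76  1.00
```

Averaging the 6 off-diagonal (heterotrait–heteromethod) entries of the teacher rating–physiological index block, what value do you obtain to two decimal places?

HTHM values (method 1 × method 2): 0.12, 0.14, 0.07, 0.26, 0.22, 0.33; mean = 1.14/6 = 0.19.

0.19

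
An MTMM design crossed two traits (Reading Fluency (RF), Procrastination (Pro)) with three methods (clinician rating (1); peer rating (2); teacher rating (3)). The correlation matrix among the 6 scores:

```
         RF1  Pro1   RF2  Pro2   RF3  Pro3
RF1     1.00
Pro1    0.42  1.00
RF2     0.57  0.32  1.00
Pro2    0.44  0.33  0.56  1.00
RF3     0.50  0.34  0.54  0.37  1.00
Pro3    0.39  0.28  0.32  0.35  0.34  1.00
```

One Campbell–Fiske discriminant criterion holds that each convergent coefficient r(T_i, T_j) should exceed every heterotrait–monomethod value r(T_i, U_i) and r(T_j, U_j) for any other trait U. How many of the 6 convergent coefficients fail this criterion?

4

Convergent coefficients and their comparison sets:
RF (methods 1·2): 0.57 vs {0.42, 0.56} → pass.
RF (methods 1·3): 0.50 vs {0.42, 0.34} → pass.
RF (methods 2·3): 0.54 vs {0.56, 0.34} → fail.
Pro (methods 1·2): 0.33 vs {0.42, 0.56} → fail.
Pro (methods 1·3): 0.28 vs {0.42, 0.34} → fail.
Pro (methods 2·3): 0.35 vs {0.56, 0.34} → fail.
4 of 6 fail.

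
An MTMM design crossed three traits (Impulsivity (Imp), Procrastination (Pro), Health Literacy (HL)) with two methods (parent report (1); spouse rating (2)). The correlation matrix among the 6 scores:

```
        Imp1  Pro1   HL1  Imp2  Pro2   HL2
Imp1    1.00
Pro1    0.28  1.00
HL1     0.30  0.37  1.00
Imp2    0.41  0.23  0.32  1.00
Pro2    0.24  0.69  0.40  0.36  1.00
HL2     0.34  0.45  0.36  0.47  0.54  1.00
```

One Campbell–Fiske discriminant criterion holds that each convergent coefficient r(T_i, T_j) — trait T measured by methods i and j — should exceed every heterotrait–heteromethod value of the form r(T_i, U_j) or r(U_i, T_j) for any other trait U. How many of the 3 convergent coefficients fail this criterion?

1

Convergent coefficients and their comparison sets:
Imp (methods 1·2): 0.41 vs {0.24, 0.23, 0.34, 0.32} → pass.
Pro (methods 1·2): 0.69 vs {0.23, 0.24, 0.45, 0.40} → pass.
HL (methods 1·2): 0.36 vs {0.32, 0.34, 0.40, 0.45} → fail.
1 of 3 fail.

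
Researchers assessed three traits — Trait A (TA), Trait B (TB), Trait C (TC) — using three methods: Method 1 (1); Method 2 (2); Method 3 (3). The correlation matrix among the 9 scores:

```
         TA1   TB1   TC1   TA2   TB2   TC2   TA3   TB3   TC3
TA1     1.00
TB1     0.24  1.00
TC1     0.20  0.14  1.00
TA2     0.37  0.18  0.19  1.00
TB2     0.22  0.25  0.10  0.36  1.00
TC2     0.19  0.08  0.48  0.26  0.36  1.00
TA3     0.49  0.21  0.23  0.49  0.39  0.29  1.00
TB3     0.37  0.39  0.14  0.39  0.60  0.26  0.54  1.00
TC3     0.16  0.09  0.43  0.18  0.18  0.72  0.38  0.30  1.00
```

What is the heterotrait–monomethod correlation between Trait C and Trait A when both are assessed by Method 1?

0.20

Different traits, same method: r(TC1, TA1) = 0.20.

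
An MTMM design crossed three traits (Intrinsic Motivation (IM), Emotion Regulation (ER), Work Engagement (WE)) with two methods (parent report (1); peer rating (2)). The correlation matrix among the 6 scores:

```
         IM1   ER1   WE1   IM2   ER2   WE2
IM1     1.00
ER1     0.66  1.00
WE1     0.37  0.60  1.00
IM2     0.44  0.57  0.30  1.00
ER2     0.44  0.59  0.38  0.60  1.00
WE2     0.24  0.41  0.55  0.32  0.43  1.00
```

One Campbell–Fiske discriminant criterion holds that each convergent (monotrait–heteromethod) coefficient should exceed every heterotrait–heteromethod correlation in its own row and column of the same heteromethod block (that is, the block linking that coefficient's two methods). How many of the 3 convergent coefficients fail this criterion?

Each convergent coefficient versus the relevant comparison correlations:
IM (methods 1·2): 0.44 vs {0.44, 0.57, 0.24, 0.30} → fail.
ER (methods 1·2): 0.59 vs {0.57, 0.44, 0.41, 0.38} → pass.
WE (methods 1·2): 0.55 vs {0.30, 0.24, 0.38, 0.41} → pass.
1 of 3 fail.

1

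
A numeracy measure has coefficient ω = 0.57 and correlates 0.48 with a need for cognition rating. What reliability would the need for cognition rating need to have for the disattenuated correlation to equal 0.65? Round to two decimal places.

0.96

r_true = r_obs / √(r_xx · r_yy) ⇒ 0.65 = 0.48 / √(0.57 · r_yy).
√(0.57 · r_yy) = 0.48 / 0.65 = 0.7385; 0.57 · r_yy = 0.5454; r_yy = 0.5454 / 0.57 ≈ 0.96.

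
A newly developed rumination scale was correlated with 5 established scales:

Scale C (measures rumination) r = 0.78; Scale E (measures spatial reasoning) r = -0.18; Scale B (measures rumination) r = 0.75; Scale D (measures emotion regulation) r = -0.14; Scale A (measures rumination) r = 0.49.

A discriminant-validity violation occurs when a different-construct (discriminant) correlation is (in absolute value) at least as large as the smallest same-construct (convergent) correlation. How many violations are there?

Convergent (same construct = rumination): Scale C, Scale B, Scale A.
Smallest convergent = 0.49. Discriminant |r|: 0.18, 0.14; count ≥ 0.49 → 0.

0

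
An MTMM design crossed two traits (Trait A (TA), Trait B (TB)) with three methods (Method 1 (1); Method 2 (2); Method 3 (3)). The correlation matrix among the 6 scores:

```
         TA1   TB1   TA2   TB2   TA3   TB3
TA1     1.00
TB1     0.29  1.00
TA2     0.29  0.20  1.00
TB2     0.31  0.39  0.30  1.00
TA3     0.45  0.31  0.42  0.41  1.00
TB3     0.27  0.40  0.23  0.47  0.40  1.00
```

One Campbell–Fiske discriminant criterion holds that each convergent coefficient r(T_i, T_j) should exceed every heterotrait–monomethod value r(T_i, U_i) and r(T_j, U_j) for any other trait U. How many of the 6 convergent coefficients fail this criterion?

Convergent coefficients and their comparison sets:
TA (methods 1·2): 0.29 vs {0.29, 0.30} → fail.
TA (methods 1·3): 0.45 vs {0.29, 0.40} → pass.
TA (methods 2·3): 0.42 vs {0.30, 0.40} → pass.
TB (methods 1·2): 0.39 vs {0.29, 0.30} → pass.
TB (methods 1·3): 0.40 vs {0.29, 0.40} → fail.
TB (methods 2·3): 0.47 vs {0.30, 0.40} → pass.
2 of 6 fail.

2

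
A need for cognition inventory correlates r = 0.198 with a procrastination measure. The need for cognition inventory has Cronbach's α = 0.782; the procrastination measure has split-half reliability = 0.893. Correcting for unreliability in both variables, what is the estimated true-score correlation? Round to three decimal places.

r_true = r_obs / √(r_xx · r_yy) = 0.198 / √(0.782 × 0.893) = 0.198 / √0.698326 = 0.198 / 0.8357 ≈ 0.237.

0.237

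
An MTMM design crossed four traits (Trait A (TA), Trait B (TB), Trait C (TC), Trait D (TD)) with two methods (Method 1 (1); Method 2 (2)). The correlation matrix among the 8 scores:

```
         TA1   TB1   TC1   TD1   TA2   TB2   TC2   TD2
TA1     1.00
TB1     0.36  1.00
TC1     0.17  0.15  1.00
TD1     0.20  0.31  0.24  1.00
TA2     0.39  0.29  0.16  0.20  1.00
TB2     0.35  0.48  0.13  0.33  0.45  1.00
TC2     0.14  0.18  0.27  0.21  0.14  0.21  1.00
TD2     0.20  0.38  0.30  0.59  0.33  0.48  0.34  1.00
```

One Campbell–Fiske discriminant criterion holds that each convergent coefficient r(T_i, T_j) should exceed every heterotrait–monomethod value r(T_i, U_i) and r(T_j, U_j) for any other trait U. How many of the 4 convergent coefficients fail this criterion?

Convergent coefficients and their comparison sets:
TA (methods 1·2): 0.39 vs {0.36, 0.45, 0.17, 0.14, 0.20, 0.33} → fail.
TB (methods 1·2): 0.48 vs {0.36, 0.45, 0.15, 0.21, 0.31, 0.48} → fail.
TC (methods 1·2): 0.27 vs {0.17, 0.14, 0.15, 0.21, 0.24, 0.34} → fail.
TD (methods 1·2): 0.59 vs {0.20, 0.33, 0.31, 0.48, 0.24, 0.34} → pass.
3 of 4 fail.

3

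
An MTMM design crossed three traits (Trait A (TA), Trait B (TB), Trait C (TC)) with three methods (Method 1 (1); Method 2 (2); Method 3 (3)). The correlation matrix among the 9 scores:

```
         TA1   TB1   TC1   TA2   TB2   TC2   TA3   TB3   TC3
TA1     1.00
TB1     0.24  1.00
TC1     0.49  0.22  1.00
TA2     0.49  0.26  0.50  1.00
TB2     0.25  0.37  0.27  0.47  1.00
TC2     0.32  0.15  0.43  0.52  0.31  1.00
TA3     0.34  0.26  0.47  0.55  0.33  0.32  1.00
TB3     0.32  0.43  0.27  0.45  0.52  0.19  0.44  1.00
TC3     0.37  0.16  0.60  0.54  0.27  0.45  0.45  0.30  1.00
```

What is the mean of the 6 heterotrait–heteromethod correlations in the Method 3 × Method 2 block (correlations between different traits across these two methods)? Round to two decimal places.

HTHM values (method 3 × method 2): 0.33, 0.32, 0.45, 0.19, 0.54, 0.27; mean = 2.10/6 = 0.35.

0.35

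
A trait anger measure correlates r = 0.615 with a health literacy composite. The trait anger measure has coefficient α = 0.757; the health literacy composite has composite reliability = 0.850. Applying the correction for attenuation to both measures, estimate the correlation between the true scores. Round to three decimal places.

0.767

r_true = r_obs / √(r_xx · r_yy) = 0.615 / √(0.757 × 0.850) = 0.615 / √0.643450 = 0.615 / 0.8022 ≈ 0.767.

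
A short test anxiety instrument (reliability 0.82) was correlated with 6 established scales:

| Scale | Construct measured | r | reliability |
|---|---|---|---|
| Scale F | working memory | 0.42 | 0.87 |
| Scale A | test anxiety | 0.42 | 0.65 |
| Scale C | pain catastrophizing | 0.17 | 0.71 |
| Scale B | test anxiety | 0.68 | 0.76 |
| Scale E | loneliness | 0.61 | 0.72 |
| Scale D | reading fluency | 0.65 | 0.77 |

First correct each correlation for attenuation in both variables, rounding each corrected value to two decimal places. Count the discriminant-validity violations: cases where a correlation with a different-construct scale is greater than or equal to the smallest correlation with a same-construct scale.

2

Disattenuated r (r / √(r_scale · r_new)):
  Scale F (disc): 0.42 / √(0.87·0.82) = 0.50
  Scale A (conv): 0.42 / √(0.65·0.82) = 0.58
  Scale C (disc): 0.17 / √(0.71·0.82) = 0.22
  Scale B (conv): 0.68 / √(0.76·0.82) = 0.86
  Scale E (disc): 0.61 / √(0.72·0.82) = 0.79
  Scale D (disc): 0.65 / √(0.77·0.82) = 0.82
Smallest convergent = 0.58. Discriminant values: 0.50, 0.22, 0.79, 0.82; count ≥ 0.58 → 2.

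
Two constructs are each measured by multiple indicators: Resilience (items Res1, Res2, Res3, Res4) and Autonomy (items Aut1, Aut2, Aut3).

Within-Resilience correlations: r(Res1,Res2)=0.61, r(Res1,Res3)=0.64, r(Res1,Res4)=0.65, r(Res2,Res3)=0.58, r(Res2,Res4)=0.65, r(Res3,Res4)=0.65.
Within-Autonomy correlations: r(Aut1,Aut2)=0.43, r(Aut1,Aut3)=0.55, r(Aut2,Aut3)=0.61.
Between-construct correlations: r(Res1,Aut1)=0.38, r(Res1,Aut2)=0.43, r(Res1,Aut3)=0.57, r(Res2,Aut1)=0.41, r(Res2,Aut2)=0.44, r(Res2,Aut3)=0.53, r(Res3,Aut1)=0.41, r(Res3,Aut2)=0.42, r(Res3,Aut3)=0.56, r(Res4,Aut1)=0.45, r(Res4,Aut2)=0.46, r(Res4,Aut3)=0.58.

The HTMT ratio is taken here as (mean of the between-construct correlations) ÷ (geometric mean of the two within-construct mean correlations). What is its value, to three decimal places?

0.813

Mean between = 5.64/12 = 0.4700.
Mean within-Res = 3.78/6 = 0.6300; mean within-Aut = 1.59/3 = 0.5300.
Geometric mean = √(0.6300 × 0.5300) = 0.5778.
HTMT = 0.4700 / 0.5778 = 0.813.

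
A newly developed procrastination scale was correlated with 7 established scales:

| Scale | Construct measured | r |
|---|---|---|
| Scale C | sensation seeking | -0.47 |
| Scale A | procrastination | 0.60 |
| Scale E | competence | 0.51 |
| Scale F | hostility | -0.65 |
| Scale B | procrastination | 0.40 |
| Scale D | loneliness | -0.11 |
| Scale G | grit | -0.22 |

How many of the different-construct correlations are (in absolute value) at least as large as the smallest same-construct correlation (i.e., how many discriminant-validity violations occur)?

3

Convergent (same construct = procrastination): Scale A, Scale B.
Smallest convergent = 0.40. Discriminant |r|: 0.47, 0.51, 0.65, 0.11, 0.22; count ≥ 0.40 → 3.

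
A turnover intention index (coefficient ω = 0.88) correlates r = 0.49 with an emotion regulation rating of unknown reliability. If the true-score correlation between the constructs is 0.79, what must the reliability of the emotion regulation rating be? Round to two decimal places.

r_true = r_obs / √(r_xx · r_yy) ⇒ 0.79 = 0.49 / √(0.88 · r_yy).
√(0.88 · r_yy) = 0.49 / 0.79 = 0.6203; 0.88 · r_yy = 0.3848; r_yy = 0.3848 / 0.88 ≈ 0.44.

0.44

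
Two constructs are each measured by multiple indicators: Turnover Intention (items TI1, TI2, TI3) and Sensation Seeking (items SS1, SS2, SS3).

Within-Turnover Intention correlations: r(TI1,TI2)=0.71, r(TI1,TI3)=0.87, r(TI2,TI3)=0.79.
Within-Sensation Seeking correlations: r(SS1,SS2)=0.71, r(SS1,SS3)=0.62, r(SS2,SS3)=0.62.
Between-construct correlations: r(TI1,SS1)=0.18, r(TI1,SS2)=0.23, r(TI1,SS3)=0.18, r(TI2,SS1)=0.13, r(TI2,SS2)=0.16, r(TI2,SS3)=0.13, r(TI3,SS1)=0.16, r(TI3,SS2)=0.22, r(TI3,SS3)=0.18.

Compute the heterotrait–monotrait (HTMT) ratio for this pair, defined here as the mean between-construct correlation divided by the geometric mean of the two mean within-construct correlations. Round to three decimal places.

Between-construct mean = 1.57/9 = 0.1744.
Mean within-TI = 2.37/3 = 0.7900; mean within-SS = 1.95/3 = 0.6500.
Geometric mean = √(0.7900 × 0.6500) = 0.7166.
HTMT = 0.1744 / 0.7166 = 0.243.

0.243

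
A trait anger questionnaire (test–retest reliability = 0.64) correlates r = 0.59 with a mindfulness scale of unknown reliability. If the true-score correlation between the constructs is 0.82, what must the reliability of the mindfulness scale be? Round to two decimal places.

0.81

r_true = r_obs / √(r_xx · r_yy) ⇒ 0.82 = 0.59 / √(0.64 · r_yy).
√(0.64 · r_yy) = 0.59 / 0.82 = 0.7195; 0.64 · r_yy = 0.5177; r_yy = 0.5177 / 0.64 ≈ 0.81.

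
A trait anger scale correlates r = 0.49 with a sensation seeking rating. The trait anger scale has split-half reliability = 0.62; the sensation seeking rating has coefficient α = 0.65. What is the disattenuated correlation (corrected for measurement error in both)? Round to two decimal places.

0.77

r_true = r_obs / √(r_xx · r_yy) = 0.49 / √(0.62 × 0.65) = 0.49 / √0.4030 = 0.49 / 0.6348 ≈ 0.77.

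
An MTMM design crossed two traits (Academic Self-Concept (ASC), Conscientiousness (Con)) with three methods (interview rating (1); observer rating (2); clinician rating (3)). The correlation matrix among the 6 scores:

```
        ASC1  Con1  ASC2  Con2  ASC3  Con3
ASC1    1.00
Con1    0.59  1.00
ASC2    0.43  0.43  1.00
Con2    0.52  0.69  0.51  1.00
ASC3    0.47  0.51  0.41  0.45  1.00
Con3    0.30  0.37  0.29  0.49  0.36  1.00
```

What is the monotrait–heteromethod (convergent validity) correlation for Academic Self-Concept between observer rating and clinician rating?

Same trait (ASC), different methods: r(ASC2, ASC3) = 0.41.

0.41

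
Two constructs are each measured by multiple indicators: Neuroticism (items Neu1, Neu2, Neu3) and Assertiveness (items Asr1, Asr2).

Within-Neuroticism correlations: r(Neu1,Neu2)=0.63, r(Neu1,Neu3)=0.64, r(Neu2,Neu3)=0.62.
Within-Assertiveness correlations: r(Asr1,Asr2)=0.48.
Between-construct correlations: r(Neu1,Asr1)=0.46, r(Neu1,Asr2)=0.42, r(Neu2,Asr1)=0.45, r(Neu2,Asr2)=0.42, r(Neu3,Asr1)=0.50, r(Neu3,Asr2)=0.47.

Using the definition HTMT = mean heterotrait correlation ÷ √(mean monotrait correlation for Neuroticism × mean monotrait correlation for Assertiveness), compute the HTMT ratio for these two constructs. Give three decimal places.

0.824

Mean between = 2.72/6 = 0.4533.
Mean within-Neu = 1.89/3 = 0.6300; mean within-Asr = 0.48/1 = 0.4800.
Geometric mean = √(0.6300 × 0.4800) = 0.5499.
HTMT = 0.4533 / 0.5499 = 0.824.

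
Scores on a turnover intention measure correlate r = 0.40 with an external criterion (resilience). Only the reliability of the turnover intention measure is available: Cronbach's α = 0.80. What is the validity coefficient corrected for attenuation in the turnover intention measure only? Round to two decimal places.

0.45

Single correction: r_c = r_obs / √r_xx = 0.40 / √0.80 = 0.40 / 0.8944 ≈ 0.45.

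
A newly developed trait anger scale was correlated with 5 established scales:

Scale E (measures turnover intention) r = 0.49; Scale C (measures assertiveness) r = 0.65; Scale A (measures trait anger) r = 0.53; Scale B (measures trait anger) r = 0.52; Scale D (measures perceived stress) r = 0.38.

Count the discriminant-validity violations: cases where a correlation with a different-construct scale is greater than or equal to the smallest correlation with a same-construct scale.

Convergent (same construct = trait anger): Scale A, Scale B.
Smallest convergent = 0.52. Discriminant values: 0.49, 0.65, 0.38; count ≥ 0.52 → 1.

1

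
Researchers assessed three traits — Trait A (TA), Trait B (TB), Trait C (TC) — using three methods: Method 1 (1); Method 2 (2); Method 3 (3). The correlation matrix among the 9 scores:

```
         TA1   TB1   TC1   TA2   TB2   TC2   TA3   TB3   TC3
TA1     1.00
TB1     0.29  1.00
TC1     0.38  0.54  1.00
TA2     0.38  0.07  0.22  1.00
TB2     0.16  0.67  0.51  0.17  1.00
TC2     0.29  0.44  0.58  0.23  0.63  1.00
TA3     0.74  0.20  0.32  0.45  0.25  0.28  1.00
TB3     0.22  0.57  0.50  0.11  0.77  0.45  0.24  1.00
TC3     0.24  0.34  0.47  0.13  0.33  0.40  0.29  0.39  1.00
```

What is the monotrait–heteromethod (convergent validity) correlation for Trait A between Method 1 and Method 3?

0.74

Same trait (TA), different methods: r(TA1, TA3) = 0.74.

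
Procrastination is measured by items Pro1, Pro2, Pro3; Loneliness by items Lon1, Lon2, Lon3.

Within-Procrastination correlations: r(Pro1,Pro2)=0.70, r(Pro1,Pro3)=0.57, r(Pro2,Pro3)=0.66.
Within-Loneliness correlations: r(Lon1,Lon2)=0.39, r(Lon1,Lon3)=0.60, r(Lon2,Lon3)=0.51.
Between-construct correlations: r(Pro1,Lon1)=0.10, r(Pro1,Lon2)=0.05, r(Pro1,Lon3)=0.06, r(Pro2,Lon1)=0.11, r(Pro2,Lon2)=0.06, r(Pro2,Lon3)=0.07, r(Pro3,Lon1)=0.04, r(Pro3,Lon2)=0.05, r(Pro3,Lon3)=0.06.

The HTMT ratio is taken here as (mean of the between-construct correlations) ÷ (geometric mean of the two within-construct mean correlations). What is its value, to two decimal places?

Mean heterotrait r = 0.60/9 = 0.0667.
Mean within-Pro = 1.93/3 = 0.6433; mean within-Lon = 1.50/3 = 0.5000.
Geometric mean = √(0.6433 × 0.5000) = 0.5671.
HTMT = 0.0667 / 0.5671 = 0.12.

0.12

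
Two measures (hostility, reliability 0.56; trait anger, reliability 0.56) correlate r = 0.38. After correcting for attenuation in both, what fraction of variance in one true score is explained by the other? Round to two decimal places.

0.46

Disattenuated r = 0.38 / √(0.56 × 0.56) = 0.38 / 0.5600 = 0.6786.
Shared true-score variance = 0.6786² = 0.4605 ≈ 0.46.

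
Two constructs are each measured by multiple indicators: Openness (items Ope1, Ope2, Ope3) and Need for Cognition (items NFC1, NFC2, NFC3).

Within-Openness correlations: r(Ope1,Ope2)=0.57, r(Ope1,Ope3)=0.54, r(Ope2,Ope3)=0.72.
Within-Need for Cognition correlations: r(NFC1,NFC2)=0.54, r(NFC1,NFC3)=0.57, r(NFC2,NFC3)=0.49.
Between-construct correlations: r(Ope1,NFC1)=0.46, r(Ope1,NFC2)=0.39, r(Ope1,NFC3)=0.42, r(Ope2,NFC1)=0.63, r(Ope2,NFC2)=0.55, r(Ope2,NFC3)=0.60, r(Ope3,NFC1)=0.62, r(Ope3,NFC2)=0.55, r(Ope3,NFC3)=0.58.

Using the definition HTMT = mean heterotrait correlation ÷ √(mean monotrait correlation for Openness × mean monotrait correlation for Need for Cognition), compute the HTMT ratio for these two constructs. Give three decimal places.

Mean heterotrait r = 4.80/9 = 0.5333.
Mean within-Ope = 1.83/3 = 0.6100; mean within-NFC = 1.60/3 = 0.5333.
Geometric mean = √(0.6100 × 0.5333) = 0.5704.
HTMT = 0.5333 / 0.5704 = 0.935.

0.935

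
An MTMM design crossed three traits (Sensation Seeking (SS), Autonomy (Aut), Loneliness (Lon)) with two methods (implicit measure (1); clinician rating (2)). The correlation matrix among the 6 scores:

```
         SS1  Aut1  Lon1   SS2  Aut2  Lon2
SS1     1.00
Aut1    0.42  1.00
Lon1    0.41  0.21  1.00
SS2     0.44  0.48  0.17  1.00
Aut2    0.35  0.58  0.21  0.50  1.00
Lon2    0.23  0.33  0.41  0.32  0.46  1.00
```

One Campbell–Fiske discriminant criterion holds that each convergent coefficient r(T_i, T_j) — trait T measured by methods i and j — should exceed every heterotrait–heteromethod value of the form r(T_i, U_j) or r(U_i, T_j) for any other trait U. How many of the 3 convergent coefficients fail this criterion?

Convergent coefficients and their comparison sets:
SS (methods 1·2): 0.44 vs {0.35, 0.48, 0.23, 0.17} → fail.
Aut (methods 1·2): 0.58 vs {0.48, 0.35, 0.33, 0.21} → pass.
Lon (methods 1·2): 0.41 vs {0.17, 0.23, 0.21, 0.33} → pass.
1 of 3 fail.

1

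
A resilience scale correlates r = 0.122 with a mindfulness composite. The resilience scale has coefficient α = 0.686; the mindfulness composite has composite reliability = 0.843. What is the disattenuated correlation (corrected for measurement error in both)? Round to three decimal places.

r_true = r_obs / √(r_xx · r_yy) = 0.122 / √(0.686 × 0.843) = 0.122 / √0.578298 = 0.122 / 0.7605 ≈ 0.160.

0.160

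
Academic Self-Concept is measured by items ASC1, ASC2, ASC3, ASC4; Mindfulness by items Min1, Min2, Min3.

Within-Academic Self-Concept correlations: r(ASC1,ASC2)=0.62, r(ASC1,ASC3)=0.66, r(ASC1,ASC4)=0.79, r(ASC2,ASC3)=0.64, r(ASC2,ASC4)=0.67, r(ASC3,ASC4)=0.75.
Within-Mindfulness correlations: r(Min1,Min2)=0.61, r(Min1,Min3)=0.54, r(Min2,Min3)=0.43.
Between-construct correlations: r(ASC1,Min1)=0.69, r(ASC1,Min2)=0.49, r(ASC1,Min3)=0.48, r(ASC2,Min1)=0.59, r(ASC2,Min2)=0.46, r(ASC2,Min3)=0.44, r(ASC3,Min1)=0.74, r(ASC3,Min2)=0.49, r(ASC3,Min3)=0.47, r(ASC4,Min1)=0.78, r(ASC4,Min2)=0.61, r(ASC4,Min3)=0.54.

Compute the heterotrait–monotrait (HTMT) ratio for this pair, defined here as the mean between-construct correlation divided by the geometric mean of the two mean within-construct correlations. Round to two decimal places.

0.94

Between-construct mean = 6.78/12 = 0.5650.
Mean within-ASC = 4.13/6 = 0.6883; mean within-Min = 1.58/3 = 0.5267.
Geometric mean = √(0.6883 × 0.5267) = 0.6021.
HTMT = 0.5650 / 0.6021 = 0.94.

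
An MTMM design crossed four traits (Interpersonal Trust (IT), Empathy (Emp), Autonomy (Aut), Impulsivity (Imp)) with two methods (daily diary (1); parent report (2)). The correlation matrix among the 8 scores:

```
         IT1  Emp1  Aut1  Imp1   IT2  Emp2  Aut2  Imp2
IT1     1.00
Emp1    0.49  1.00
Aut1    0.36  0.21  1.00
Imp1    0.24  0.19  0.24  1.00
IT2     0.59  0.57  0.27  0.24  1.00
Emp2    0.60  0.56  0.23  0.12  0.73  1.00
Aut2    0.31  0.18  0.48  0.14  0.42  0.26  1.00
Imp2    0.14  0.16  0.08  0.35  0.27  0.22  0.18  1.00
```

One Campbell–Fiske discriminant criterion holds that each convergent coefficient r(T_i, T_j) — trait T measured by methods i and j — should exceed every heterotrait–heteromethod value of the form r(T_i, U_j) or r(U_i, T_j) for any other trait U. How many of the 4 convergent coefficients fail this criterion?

Convergent coefficients and their comparison sets:
IT (methods 1·2): 0.59 vs {0.60, 0.57, 0.31, 0.27, 0.14, 0.24} → fail.
Emp (methods 1·2): 0.56 vs {0.57, 0.60, 0.18, 0.23, 0.16, 0.12} → fail.
Aut (methods 1·2): 0.48 vs {0.27, 0.31, 0.23, 0.18, 0.08, 0.14} → pass.
Imp (methods 1·2): 0.35 vs {0.24, 0.14, 0.12, 0.16, 0.14, 0.08} → pass.
2 of 4 fail.

2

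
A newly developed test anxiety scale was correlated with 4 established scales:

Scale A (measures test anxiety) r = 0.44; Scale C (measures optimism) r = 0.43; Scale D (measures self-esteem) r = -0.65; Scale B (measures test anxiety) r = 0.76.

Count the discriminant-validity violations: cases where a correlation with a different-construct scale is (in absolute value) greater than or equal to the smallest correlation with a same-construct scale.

1

Convergent (same construct = test anxiety): Scale A, Scale B.
Smallest convergent = 0.44. Discriminant |r|: 0.43, 0.65; count ≥ 0.44 → 1.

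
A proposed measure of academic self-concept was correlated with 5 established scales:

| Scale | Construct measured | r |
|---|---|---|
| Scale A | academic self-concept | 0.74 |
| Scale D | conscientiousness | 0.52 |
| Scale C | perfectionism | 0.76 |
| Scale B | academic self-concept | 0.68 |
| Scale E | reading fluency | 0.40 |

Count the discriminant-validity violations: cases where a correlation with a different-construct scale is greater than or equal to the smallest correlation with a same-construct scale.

1

Convergent (same construct = academic self-concept): Scale A, Scale B.
Smallest convergent = 0.68. Discriminant values: 0.52, 0.76, 0.40; count ≥ 0.68 → 1.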